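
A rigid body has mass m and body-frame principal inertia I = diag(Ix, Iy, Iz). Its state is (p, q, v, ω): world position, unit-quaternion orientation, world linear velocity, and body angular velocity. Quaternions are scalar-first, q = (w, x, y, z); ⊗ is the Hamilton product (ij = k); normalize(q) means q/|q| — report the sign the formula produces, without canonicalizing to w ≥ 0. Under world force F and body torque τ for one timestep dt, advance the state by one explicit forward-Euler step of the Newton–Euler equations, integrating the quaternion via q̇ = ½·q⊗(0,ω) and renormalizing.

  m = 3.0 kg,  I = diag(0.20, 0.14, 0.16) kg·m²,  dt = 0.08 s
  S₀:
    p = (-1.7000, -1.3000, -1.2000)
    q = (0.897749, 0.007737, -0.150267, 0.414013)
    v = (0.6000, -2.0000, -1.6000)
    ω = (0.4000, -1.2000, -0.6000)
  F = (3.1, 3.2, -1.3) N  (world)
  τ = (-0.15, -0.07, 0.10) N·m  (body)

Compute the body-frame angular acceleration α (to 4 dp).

α = (-0.8220, -0.4314, 0.4450)

precession coupling ω×(Iω) = (0.0144, -0.0096, 0.0288)
α = I⁻¹(τ − ω×Iω) = (-0.8220, -0.4314, 0.4450)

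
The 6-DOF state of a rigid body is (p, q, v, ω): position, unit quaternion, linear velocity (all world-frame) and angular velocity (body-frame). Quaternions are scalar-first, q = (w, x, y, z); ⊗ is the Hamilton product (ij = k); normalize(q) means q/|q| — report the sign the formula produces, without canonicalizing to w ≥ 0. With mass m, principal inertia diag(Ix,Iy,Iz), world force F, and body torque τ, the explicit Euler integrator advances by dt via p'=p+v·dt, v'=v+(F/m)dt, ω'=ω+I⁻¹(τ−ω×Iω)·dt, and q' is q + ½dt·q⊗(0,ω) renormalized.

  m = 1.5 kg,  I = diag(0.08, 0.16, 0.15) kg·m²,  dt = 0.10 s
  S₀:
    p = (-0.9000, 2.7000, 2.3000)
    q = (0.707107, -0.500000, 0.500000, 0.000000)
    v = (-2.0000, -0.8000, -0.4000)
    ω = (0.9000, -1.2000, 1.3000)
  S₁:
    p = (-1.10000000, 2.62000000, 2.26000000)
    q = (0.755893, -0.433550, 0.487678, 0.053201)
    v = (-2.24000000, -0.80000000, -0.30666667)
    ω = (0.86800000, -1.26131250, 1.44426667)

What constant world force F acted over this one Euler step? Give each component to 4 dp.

Δv = v₁−v₀ = (-0.24000000, 0.00000000, 0.09333333)
applied force F = (-3.6000, 0.0000, 1.4000)

F = (-3.6000, 0.0000, 1.4000)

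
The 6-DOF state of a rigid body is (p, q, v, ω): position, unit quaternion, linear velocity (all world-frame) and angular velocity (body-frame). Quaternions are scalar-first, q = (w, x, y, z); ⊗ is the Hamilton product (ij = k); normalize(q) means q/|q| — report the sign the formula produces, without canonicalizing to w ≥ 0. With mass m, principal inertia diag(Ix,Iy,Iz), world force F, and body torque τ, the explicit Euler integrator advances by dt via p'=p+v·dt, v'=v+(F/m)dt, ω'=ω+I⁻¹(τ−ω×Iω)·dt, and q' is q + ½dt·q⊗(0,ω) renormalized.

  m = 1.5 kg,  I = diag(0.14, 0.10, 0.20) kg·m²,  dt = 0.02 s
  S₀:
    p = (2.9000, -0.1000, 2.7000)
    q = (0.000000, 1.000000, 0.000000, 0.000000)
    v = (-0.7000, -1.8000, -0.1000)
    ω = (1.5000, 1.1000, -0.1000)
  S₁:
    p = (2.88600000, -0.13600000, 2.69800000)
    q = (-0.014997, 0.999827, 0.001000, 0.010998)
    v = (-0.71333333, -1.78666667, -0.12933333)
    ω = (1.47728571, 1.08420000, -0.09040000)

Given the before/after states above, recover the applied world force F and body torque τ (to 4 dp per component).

Δv = v₁−v₀ = (-0.01333333, 0.01333333, -0.02933333)
F = m·Δv/dt = (-1.0000, 1.0000, -2.2000)
rate change Δω = (-0.02271429, -0.01580000, 0.00960000)
precession coupling = (-0.0110, 0.0090, -0.0660)
applied torque τ = (-0.1700, -0.0700, 0.0300)

F = (-1.0000, 1.0000, -2.2000)
τ = (-0.1700, -0.0700, 0.0300)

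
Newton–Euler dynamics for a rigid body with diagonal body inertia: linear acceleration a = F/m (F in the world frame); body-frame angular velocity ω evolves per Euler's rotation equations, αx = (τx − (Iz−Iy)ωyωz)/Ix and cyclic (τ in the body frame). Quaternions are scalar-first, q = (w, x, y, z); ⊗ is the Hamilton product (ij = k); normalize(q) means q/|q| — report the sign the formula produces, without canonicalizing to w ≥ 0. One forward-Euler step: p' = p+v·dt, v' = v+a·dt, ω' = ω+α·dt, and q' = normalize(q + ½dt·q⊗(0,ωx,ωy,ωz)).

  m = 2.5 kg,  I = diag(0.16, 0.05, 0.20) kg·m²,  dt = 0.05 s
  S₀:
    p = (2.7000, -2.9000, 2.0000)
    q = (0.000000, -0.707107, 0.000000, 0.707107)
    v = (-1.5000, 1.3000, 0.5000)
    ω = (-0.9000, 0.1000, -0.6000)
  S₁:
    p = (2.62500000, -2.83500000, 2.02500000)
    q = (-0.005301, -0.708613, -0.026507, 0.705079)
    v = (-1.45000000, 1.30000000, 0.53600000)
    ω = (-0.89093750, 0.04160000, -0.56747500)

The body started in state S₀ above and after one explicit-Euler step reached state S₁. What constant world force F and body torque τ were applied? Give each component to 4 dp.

rate change Δω = (0.00906250, -0.05840000, 0.03252500)
I·α + gyro = (0.0200, -0.0800, 0.1400)
v₁ − v₀ = (0.05000000, 0.00000000, 0.03600000)
F = m·Δv/dt = (2.5000, 0.0000, 1.8000)

F = (2.5000, 0.0000, 1.8000)
τ = (0.0200, -0.0800, 0.1400)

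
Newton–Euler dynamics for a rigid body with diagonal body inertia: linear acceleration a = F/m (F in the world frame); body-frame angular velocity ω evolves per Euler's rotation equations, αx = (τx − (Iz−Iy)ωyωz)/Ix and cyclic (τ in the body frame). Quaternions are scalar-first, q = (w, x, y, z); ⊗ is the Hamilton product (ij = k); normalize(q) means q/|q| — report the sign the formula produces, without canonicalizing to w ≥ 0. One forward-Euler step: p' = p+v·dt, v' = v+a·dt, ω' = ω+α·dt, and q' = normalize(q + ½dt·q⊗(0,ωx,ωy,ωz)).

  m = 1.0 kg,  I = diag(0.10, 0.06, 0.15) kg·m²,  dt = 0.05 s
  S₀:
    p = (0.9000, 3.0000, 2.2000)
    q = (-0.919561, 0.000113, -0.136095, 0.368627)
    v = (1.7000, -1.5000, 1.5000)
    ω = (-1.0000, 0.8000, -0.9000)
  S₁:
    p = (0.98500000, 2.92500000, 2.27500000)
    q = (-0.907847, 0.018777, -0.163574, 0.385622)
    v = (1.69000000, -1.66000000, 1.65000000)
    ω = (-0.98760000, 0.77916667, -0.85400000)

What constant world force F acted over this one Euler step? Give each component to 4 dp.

velocity change Δv = (-0.01000000, -0.16000000, 0.15000000)
m·(v₁−v₀)/dt = (-0.2000, -3.2000, 3.0000)

F = (-0.2000, -3.2000, 3.0000)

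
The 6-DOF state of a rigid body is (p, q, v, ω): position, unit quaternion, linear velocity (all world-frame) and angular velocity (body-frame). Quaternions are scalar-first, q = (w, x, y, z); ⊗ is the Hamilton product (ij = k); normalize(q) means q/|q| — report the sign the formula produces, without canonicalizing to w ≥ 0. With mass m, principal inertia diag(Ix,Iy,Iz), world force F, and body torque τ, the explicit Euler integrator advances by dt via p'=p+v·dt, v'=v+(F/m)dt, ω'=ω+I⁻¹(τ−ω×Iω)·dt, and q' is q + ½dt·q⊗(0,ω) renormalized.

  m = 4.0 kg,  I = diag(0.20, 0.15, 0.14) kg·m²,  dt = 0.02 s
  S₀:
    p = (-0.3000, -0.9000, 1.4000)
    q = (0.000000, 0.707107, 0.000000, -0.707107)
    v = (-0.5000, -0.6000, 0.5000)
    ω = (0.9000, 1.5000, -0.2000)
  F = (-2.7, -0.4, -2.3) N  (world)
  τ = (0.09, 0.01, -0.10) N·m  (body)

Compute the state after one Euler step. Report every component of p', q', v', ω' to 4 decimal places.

(τ − ω×Iω)/I = (0.4350, 0.1387, -0.2321)
new body rate ω' = (0.9087, 1.5028, -0.2046)
q⊗(0,ω) = (-0.7778177, 1.0606605, -0.4949749, 1.0606605)
q + ½dt·q⊗(0,ω), renormalized = (-0.0078, 0.7176, -0.0049, -0.6964)
linear accel F/m = (-0.6750, -0.1000, -0.5750)
new position p' = (-0.3100, -0.9120, 1.4100)
v' = v + a·dt = (-0.5135, -0.6020, 0.4885)

p' = (-0.3100, -0.9120, 1.4100)
q' = (-0.0078, 0.7176, -0.0049, -0.6964)
v' = (-0.5135, -0.6020, 0.4885)
ω' = (0.9087, 1.5028, -0.2046)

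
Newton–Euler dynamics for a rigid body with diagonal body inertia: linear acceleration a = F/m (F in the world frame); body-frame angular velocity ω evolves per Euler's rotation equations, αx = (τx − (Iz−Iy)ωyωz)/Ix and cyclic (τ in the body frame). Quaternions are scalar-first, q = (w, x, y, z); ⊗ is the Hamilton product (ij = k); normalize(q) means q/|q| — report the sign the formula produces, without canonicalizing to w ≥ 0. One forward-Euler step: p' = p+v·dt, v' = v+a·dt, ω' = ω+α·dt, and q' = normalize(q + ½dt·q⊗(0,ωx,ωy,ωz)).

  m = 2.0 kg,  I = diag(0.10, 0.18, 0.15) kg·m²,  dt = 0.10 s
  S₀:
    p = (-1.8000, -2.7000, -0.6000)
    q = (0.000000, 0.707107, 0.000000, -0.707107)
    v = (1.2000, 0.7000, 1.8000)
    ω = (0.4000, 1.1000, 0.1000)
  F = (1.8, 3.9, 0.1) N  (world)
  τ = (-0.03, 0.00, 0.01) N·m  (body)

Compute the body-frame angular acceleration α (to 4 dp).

α = (-0.2670, 0.0111, -0.1680)

gyro term ω×Iω = (-0.0033, -0.0020, 0.0352)
(τ − ω×Iω)/I = (-0.2670, 0.0111, -0.1680)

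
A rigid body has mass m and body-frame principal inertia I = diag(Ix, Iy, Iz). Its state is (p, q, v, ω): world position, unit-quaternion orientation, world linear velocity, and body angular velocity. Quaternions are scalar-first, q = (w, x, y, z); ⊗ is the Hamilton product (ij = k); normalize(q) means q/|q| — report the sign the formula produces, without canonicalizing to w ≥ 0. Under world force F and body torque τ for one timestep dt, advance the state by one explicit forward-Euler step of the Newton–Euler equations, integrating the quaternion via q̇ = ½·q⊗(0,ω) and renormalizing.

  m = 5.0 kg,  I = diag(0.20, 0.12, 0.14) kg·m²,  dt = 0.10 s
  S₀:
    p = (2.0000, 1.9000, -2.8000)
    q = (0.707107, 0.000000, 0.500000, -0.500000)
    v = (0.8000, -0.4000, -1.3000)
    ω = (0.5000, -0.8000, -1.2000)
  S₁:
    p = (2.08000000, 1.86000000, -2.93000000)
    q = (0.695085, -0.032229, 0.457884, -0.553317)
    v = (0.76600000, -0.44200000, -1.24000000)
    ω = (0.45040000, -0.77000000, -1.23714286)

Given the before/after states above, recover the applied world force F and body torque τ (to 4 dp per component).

v₁ − v₀ = (-0.03400000, -0.04200000, 0.06000000)
F = m·Δv/dt = (-1.7000, -2.1000, 3.0000)
rate change Δω = (-0.04960000, 0.03000000, -0.03714286)
ω₀×(Iω₀) = (0.0192, -0.0360, 0.0320)
applied torque τ = (-0.0800, 0.0000, -0.0200)

F = (-1.7000, -2.1000, 3.0000)
τ = (-0.0800, 0.0000, -0.0200)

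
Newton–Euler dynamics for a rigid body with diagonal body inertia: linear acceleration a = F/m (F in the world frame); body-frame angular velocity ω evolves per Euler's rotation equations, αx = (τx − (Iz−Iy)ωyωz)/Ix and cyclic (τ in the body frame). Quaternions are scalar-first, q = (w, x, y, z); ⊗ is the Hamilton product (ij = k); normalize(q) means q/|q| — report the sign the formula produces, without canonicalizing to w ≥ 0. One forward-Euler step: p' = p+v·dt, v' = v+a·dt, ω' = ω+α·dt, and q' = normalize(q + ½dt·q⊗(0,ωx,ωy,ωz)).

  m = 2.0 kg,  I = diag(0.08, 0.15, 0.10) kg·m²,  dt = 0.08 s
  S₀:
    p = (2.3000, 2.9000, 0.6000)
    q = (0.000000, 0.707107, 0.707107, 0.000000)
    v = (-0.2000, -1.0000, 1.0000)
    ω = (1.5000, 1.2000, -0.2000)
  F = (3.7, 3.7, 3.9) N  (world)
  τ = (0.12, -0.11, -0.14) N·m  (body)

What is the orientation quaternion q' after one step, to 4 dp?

q' = (-0.0761, 0.6994, 0.7106, -0.0085)

q⊗(0,ω) = (-1.9091889, -0.1414214, 0.1414214, -0.2121321)
q + ½dt·q⊗(0,ω), renormalized = (-0.0761, 0.6994, 0.7106, -0.0085)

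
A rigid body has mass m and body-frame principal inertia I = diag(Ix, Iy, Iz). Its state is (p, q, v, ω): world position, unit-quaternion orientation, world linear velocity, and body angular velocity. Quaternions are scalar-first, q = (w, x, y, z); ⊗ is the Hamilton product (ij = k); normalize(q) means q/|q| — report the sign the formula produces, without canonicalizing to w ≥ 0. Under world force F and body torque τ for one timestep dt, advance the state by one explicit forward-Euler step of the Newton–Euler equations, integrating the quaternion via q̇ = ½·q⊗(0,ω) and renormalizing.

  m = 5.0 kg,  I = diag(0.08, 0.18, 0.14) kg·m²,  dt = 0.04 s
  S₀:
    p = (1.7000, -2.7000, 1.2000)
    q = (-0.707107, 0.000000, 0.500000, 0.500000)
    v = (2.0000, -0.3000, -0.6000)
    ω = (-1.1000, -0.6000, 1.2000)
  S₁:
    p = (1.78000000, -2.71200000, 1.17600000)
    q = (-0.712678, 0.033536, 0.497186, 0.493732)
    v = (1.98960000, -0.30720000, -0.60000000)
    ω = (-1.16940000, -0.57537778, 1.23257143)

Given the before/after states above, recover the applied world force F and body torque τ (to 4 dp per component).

velocity change Δv = (-0.01040000, -0.00720000, 0.00000000)
m·(v₁−v₀)/dt = (-1.3000, -0.9000, 0.0000)
Δω = ω₁−ω₀ = (-0.06940000, 0.02462222, 0.03257143)
precession coupling = (0.0288, 0.0792, 0.0660)
applied torque τ = (-0.1100, 0.1900, 0.1800)

F = (-1.3000, -0.9000, 0.0000)
τ = (-0.1100, 0.1900, 0.1800)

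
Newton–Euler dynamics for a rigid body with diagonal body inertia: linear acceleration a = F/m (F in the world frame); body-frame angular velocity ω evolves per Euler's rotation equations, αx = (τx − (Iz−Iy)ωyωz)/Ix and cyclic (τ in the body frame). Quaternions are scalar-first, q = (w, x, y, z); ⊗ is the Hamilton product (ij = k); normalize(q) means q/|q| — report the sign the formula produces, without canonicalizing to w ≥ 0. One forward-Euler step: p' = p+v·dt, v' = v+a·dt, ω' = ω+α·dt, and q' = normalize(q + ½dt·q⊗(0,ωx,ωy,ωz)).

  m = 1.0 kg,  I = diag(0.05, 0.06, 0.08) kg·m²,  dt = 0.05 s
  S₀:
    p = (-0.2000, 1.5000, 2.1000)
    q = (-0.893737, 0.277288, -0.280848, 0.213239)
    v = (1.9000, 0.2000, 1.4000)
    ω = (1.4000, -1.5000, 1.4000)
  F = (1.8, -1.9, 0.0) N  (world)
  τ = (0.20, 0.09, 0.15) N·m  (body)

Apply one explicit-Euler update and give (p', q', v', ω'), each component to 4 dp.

gyro term ω×Iω = (-0.0420, -0.0588, -0.0210)
angular accel α = (4.8400, 2.4800, 2.1375)
new body rate ω' = (1.6420, -1.3760, 1.5069)
Hamilton product q⊗(0,ω) = (-1.1080098, -1.3245605, 1.2509369, -1.2739766)
updated quaternion q' = (-0.9197, 0.2437, -0.2491, 0.1810)
linear accel F/m = (1.8000, -1.9000, 0.0000)
p + v·dt = (-0.1050, 1.5100, 2.1700)
v + (F/m)dt = (1.9900, 0.1050, 1.4000)

p' = (-0.1050, 1.5100, 2.1700)
q' = (-0.9197, 0.2437, -0.2491, 0.1810)
v' = (1.9900, 0.1050, 1.4000)
ω' = (1.6420, -1.3760, 1.5069)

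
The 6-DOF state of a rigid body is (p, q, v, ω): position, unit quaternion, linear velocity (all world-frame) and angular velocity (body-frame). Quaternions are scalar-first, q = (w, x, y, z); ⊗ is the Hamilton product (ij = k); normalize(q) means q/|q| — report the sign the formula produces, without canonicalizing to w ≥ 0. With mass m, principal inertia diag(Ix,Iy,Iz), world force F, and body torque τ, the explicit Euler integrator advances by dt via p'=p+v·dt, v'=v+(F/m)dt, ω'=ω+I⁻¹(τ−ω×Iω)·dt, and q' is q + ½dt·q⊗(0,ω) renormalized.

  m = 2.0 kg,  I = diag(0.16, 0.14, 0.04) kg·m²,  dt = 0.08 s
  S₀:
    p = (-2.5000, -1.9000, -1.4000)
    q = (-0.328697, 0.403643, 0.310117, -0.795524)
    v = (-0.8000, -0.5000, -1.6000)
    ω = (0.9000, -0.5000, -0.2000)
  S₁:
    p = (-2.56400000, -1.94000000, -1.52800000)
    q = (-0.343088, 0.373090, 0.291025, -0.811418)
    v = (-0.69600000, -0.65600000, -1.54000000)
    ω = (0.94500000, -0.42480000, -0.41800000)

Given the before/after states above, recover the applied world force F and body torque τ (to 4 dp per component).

F = (2.6000, -3.9000, 1.5000)
τ = (0.0800, 0.1100, -0.1000)

rate change Δω = (0.04500000, 0.07520000, -0.21800000)
ω₀×(Iω₀) = (-0.0100, -0.0216, 0.0090)
τ = I·(Δω/dt) + ω₀×(Iω₀) = (0.0800, 0.1100, -0.1000)
v₁ − v₀ = (0.10400000, -0.15600000, 0.06000000)
m·(v₁−v₀)/dt = (2.6000, -3.9000, 1.5000)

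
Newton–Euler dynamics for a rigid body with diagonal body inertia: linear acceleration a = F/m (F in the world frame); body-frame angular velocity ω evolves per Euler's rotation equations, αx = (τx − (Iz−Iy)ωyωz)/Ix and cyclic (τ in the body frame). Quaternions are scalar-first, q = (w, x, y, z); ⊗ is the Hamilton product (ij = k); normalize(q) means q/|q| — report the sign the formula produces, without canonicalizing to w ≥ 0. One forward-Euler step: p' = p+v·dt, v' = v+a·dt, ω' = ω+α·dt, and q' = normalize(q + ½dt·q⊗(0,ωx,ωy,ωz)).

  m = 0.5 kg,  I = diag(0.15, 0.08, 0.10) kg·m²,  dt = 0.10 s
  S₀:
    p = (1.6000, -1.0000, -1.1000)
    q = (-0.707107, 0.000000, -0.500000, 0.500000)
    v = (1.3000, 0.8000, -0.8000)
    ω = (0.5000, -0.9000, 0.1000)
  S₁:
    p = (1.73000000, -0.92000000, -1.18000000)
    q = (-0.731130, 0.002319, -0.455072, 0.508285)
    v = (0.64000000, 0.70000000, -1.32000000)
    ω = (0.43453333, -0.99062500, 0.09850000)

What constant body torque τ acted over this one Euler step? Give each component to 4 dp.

τ = (-0.1000, -0.0700, 0.0300)

rate change Δω = (-0.06546667, -0.09062500, -0.00150000)
applied torque τ = (-0.1000, -0.0700, 0.0300)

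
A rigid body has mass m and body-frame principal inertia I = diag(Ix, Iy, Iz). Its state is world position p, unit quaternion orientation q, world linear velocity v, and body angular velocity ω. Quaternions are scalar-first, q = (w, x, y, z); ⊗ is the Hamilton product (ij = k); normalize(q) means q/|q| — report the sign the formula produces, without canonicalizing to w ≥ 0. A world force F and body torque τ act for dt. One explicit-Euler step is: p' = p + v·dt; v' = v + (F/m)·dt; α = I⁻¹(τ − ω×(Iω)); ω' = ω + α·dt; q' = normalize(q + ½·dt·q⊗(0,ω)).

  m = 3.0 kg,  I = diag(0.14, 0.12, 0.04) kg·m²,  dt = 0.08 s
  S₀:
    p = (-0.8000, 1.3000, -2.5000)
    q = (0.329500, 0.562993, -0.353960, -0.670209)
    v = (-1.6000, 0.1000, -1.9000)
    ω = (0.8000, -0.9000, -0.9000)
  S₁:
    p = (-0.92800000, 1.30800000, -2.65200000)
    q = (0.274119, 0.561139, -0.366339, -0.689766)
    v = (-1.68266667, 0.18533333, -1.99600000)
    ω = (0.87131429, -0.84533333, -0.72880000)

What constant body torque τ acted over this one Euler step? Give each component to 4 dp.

τ = (0.0600, 0.0100, 0.1000)

Δω = ω₁−ω₀ = (0.07131429, 0.05466667, 0.17120000)
precession coupling = (-0.0648, -0.0720, 0.0144)
τ = I·(Δω/dt) + ω₀×(Iω₀) = (0.0600, 0.0100, 0.1000)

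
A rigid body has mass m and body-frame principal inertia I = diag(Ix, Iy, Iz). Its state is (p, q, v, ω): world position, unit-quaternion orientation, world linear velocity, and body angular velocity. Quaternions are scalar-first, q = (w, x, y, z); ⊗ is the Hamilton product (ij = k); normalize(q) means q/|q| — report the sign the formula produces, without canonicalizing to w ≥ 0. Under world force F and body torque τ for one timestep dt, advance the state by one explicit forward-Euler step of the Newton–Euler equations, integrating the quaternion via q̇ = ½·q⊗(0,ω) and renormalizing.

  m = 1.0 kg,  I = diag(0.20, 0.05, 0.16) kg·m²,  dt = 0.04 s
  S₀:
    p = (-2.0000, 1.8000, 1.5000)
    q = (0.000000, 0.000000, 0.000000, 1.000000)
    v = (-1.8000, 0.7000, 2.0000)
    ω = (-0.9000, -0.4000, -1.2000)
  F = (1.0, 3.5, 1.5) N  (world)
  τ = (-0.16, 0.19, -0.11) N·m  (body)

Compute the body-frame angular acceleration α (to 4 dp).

α = (-1.0640, 2.9360, -0.3500)

precession coupling ω×(Iω) = (0.0528, 0.0432, -0.0540)
(τ − ω×Iω)/I = (-1.0640, 2.9360, -0.3500)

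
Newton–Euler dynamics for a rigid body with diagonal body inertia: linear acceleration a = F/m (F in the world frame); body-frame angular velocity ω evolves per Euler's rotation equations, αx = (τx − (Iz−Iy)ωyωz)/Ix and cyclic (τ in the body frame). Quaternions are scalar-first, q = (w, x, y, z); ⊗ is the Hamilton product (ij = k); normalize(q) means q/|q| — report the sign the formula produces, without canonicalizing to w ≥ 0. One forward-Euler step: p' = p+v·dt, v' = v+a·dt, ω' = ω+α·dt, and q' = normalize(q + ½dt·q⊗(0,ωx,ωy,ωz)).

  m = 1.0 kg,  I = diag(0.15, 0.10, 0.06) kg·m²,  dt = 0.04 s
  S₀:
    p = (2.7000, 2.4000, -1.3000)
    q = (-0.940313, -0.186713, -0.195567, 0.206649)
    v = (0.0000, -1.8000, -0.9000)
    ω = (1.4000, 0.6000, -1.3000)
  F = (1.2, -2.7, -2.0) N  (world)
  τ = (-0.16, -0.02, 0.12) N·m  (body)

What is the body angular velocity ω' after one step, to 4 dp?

(τ − ω×Iω)/I = (-1.2747, 1.4380, 2.7000)
new body rate ω' = (1.3490, 0.6575, -1.1920)

ω' = (1.3490, 0.6575, -1.1920)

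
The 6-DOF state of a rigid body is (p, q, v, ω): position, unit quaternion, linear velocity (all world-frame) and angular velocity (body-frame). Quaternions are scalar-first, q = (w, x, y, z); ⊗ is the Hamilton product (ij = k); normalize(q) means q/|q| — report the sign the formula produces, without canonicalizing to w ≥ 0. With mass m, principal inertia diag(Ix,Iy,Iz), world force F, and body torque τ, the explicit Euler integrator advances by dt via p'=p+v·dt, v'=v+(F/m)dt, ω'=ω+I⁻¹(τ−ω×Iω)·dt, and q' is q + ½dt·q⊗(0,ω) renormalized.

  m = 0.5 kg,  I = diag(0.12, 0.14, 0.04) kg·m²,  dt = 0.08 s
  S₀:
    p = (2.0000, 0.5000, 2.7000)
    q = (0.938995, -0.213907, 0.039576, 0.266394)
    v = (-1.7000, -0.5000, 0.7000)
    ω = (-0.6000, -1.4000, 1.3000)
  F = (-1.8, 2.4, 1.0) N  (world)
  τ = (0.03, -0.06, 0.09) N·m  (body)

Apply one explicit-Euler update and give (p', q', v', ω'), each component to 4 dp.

p + v·dt = (1.8640, 0.4600, 2.7560)
v + (F/m)dt = (-1.9880, -0.1160, 0.8600)
ω×(Iω) gyroscopic = (0.1820, -0.0624, 0.0168)
(τ − ω×Iω)/I = (-1.2667, 0.0171, 1.8300)
ω + α·dt = (-0.7013, -1.3986, 1.4464)
Hamilton product q⊗(0,ω) = (-0.4192500, -0.1389966, -1.1963503, 1.5439089)
q + ½dt·q⊗(0,ω), renormalized = (0.9193, -0.2188, -0.0083, 0.3271)

p' = (1.8640, 0.4600, 2.7560)
q' = (0.9193, -0.2188, -0.0083, 0.3271)
v' = (-1.9880, -0.1160, 0.8600)
ω' = (-0.7013, -1.3986, 1.4464)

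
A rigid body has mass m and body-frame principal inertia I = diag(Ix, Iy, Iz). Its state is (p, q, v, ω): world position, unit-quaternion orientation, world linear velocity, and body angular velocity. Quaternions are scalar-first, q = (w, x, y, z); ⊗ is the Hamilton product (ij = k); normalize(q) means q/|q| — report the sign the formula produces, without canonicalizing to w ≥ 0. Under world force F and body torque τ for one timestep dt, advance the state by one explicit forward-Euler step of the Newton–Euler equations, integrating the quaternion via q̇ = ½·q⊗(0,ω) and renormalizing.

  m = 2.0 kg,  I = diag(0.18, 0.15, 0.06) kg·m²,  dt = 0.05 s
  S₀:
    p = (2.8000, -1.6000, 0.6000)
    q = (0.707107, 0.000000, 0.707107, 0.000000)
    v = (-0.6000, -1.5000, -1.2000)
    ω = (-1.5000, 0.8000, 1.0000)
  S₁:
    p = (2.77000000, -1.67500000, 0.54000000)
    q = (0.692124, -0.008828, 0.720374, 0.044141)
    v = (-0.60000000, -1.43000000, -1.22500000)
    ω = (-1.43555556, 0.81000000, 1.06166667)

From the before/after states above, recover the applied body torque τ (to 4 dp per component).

τ = (0.1600, -0.1500, 0.1100)

ω₁ − ω₀ = (0.06444444, 0.01000000, 0.06166667)
gyro term ω₀×Iω₀ = (-0.0720, -0.1800, 0.0360)
I·α + gyro = (0.1600, -0.1500, 0.1100)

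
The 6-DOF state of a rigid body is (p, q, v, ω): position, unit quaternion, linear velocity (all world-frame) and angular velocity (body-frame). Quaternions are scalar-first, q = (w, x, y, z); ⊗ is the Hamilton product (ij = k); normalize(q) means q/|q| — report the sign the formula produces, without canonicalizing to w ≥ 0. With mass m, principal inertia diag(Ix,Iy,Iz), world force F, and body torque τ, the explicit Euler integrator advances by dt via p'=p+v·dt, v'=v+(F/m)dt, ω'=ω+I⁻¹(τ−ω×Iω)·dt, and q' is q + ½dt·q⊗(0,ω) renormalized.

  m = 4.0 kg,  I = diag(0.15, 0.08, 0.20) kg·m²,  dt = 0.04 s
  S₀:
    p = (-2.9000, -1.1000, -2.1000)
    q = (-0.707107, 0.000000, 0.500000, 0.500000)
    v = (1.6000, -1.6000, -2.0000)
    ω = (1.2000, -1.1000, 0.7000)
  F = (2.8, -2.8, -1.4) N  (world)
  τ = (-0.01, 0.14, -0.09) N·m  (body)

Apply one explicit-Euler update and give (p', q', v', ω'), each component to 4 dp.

p' = (-2.8360, -1.1640, -2.1800)
q' = (-0.7027, 0.0010, 0.5272, 0.4778)
v' = (1.6280, -1.6280, -2.0140)
ω' = (1.2220, -1.0090, 0.6635)

linear accel F/m = (0.7000, -0.7000, -0.3500)
p' = p + v·dt = (-2.8360, -1.1640, -2.1800)
v + (F/m)dt = (1.6280, -1.6280, -2.0140)
(τ − ω×Iω)/I = (0.5493, 2.2750, -0.9120)
new body rate ω' = (1.2220, -1.0090, 0.6635)
Hamilton product q⊗(0,ω) = (0.2000000, 0.0514716, 1.3778177, -1.0949749)
updated quaternion q' = (-0.7027, 0.0010, 0.5272, 0.4778)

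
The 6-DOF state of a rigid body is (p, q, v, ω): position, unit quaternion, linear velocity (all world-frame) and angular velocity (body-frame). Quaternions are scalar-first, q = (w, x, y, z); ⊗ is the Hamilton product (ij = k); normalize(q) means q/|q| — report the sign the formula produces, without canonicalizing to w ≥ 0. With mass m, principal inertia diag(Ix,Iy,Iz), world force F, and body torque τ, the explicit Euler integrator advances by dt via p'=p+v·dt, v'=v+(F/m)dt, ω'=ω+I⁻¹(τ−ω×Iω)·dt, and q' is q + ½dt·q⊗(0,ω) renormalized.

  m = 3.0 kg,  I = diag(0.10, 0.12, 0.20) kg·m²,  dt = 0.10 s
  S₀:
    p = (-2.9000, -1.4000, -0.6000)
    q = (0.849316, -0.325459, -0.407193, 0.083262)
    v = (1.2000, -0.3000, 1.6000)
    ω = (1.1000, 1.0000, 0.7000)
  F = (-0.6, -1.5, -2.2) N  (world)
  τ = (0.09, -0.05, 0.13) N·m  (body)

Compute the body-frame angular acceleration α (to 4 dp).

α = (0.3400, 0.2250, 0.5400)

ω×(Iω) gyroscopic = (0.0560, -0.0770, 0.0220)
α = I⁻¹(τ − ω×Iω) = (0.3400, 0.2250, 0.5400)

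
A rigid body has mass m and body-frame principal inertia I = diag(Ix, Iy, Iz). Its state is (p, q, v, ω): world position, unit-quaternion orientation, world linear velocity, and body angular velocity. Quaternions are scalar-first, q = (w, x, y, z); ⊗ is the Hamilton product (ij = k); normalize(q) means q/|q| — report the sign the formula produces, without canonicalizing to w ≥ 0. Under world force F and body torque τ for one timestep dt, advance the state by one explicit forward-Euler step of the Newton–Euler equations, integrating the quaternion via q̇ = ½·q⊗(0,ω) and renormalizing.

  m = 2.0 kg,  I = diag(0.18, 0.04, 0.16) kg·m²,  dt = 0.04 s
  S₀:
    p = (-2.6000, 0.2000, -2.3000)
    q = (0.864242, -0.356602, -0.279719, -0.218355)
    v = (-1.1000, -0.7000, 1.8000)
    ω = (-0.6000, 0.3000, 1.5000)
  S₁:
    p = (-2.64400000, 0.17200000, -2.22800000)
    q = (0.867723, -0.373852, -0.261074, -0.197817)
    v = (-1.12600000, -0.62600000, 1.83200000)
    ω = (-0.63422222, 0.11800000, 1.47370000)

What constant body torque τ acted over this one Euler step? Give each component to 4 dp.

τ = (-0.1000, -0.2000, -0.0800)

rate change Δω = (-0.03422222, -0.18200000, -0.02630000)
τ = I·(Δω/dt) + ω₀×(Iω₀) = (-0.1000, -0.2000, -0.0800)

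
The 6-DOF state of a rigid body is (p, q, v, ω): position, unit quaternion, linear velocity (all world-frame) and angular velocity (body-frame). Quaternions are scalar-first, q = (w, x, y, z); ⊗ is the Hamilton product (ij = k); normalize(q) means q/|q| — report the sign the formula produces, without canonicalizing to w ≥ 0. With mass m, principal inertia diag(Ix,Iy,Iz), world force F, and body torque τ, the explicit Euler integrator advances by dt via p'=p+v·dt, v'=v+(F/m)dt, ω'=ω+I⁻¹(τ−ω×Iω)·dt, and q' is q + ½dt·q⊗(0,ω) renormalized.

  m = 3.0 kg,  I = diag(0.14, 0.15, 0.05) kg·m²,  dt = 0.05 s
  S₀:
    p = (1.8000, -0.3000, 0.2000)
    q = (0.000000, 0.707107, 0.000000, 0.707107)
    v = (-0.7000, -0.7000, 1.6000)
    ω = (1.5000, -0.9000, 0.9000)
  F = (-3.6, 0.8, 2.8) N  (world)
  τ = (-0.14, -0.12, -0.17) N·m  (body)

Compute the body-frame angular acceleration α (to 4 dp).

α = (-1.5786, -1.6100, -3.1300)

precession coupling ω×(Iω) = (0.0810, 0.1215, -0.0135)
(τ − ω×Iω)/I = (-1.5786, -1.6100, -3.1300)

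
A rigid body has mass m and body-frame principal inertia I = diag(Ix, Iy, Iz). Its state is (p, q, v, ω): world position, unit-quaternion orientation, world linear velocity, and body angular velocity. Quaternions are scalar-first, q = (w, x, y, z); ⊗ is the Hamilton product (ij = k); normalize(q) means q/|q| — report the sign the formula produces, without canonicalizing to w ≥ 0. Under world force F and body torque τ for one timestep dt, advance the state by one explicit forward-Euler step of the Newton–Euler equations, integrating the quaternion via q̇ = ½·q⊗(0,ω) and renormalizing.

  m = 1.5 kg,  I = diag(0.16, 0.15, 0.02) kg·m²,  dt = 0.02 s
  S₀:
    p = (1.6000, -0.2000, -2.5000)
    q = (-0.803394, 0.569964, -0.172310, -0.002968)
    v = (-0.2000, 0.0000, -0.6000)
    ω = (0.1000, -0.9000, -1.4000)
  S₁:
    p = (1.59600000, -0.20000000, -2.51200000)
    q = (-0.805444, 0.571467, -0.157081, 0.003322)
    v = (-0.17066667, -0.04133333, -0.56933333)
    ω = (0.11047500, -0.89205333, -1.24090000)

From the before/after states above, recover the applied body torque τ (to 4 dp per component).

Δω = ω₁−ω₀ = (0.01047500, 0.00794667, 0.15910000)
I·α + gyro = (-0.0800, 0.0400, 0.1600)

τ = (-0.0800, 0.0400, 0.1600)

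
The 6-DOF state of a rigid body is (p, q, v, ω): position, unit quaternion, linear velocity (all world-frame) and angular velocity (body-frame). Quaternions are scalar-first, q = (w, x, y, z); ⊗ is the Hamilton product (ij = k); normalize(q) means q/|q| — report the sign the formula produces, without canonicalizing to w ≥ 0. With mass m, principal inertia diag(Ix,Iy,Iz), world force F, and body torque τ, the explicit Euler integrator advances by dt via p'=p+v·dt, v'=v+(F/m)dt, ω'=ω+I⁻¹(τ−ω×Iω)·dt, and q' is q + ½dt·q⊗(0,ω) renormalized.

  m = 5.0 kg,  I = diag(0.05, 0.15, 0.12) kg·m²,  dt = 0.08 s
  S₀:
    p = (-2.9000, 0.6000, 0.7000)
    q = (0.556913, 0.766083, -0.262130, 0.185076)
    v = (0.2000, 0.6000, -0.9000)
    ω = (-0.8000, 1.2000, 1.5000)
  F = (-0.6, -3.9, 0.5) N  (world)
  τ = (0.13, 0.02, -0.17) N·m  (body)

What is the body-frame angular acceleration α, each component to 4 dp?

α = (3.6800, -0.4267, -0.6167)

precession coupling ω×(Iω) = (-0.0540, 0.0840, -0.0960)
α = I⁻¹(τ − ω×Iω) = (3.6800, -0.4267, -0.6167)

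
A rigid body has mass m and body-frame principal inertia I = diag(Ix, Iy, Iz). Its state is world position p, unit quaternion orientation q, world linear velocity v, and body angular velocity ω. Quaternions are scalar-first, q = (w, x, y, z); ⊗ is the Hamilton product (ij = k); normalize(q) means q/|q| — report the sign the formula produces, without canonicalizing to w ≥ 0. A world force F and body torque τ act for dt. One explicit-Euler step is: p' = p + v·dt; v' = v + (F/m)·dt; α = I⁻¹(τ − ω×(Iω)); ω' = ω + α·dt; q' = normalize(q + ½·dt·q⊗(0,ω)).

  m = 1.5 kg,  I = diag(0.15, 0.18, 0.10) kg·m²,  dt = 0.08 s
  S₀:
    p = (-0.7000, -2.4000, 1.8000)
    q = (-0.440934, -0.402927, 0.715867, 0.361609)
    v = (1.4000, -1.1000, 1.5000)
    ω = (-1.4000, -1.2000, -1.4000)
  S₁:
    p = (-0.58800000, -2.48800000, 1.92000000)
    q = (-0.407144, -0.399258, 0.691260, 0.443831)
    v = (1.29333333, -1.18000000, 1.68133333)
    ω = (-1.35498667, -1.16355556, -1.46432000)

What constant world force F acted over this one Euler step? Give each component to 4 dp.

v₁ − v₀ = (-0.10666667, -0.08000000, 0.18133333)
applied force F = (-2.0000, -1.5000, 3.4000)

F = (-2.0000, -1.5000, 3.4000)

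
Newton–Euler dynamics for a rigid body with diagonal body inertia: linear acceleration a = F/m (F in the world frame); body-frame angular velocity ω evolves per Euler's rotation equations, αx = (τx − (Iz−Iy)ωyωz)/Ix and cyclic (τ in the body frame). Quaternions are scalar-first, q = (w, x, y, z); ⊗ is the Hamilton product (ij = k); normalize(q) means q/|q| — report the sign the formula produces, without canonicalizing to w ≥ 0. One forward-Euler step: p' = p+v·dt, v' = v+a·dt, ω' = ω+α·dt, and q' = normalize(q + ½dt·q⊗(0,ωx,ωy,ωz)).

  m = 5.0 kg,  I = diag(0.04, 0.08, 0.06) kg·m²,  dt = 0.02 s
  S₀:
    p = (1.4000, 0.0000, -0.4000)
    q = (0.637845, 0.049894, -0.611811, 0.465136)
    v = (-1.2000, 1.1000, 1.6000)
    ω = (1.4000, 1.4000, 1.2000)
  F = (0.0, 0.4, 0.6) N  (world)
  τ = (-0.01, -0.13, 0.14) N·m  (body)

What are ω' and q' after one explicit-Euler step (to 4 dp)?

precession coupling ω×(Iω) = (-0.0336, -0.0336, 0.0784)
(τ − ω×Iω)/I = (0.5900, -1.2050, 1.0267)
ω' = ω + α·dt = (1.4118, 1.3759, 1.2205)
q⊗(0,ω) = (0.2285206, -0.4923806, 1.4843006, 1.6918010)
q' = normalize(q + ½dt·q⊗(0,ω)) = (0.6400, 0.0450, -0.5968, 0.4819)

ω' = (1.4118, 1.3759, 1.2205)
q' = (0.6400, 0.0450, -0.5968, 0.4819)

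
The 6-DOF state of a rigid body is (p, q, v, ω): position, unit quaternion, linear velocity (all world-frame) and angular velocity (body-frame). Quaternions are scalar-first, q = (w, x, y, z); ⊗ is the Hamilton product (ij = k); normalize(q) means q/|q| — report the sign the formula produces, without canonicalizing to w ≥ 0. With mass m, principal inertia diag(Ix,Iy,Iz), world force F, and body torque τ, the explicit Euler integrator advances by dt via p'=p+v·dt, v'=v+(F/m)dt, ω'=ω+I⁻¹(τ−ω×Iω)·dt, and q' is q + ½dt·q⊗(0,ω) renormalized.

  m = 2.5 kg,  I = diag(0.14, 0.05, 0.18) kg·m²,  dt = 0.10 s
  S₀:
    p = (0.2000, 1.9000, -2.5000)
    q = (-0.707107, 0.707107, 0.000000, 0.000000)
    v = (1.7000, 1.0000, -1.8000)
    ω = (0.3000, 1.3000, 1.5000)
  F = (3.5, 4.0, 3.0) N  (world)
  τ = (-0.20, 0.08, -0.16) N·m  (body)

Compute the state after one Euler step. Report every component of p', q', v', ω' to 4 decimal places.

a = F/m = (1.4000, 1.6000, 1.2000)
p + v·dt = (0.3700, 2.0000, -2.6800)
v + (F/m)dt = (1.8400, 1.1600, -1.6800)
gyro term ω×Iω = (0.2535, -0.0180, -0.0351)
α = I⁻¹(τ − ω×Iω) = (-3.2393, 1.9600, -0.6939)
new body rate ω' = (-0.0239, 1.4960, 1.4306)
q⊗(0,ω) = (-0.2121321, -0.2121321, -1.9798996, -0.1414214)
q + ½dt·q⊗(0,ω), renormalized = (-0.7141, 0.6930, -0.0985, -0.0070)

p' = (0.3700, 2.0000, -2.6800)
q' = (-0.7141, 0.6930, -0.0985, -0.0070)
v' = (1.8400, 1.1600, -1.6800)
ω' = (-0.0239, 1.4960, 1.4306)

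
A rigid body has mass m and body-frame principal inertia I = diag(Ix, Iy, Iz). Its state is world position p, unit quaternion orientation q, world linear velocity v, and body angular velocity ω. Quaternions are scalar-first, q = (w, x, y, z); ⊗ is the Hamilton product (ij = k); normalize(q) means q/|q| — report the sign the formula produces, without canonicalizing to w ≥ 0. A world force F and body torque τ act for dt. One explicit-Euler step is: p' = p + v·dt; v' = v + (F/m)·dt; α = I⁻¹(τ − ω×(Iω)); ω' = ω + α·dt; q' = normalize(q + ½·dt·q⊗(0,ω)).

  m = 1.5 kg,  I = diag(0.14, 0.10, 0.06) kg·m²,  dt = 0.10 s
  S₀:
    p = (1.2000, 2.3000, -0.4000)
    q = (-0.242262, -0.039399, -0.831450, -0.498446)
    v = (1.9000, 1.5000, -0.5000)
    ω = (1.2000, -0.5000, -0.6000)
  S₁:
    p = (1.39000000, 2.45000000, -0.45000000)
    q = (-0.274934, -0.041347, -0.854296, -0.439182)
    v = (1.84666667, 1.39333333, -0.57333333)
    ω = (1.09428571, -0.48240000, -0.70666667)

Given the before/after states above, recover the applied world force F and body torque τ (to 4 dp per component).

F = (-0.8000, -1.6000, -1.1000)
τ = (-0.1600, -0.0400, -0.0400)

rate change Δω = (-0.10571429, 0.01760000, -0.10666667)
I·α + gyro = (-0.1600, -0.0400, -0.0400)
velocity change Δv = (-0.05333333, -0.10666667, -0.07333333)
m·(v₁−v₀)/dt = (-0.8000, -1.6000, -1.1000)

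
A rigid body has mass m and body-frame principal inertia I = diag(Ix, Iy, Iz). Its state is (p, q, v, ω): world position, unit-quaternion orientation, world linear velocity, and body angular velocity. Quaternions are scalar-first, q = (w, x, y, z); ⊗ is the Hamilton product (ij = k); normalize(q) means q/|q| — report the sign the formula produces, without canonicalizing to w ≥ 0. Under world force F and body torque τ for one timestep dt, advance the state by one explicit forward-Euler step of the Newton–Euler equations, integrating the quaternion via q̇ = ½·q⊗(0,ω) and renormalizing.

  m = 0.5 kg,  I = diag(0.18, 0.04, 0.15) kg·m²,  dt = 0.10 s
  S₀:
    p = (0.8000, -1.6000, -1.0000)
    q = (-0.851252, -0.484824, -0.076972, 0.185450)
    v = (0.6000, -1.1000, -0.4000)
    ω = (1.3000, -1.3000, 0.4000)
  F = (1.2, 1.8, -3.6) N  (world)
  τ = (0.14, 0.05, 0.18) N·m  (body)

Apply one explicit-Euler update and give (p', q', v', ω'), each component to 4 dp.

p' = (0.8600, -1.7100, -1.0400)
q' = (-0.8248, -0.5273, 0.0001, 0.2040)
v' = (0.8400, -0.7400, -1.1200)
ω' = (1.4096, -1.2140, 0.3623)

gyro term ω×Iω = (-0.0572, 0.0156, 0.2366)
α = I⁻¹(τ − ω×Iω) = (1.0956, 0.8600, -0.3773)
new body rate ω' = (1.4096, -1.2140, 0.3623)
2q̇ = q⊗(0,ω) = (0.4560276, -0.8963314, 1.5416422, 0.3898340)
q + ½dt·q⊗(0,ω), renormalized = (-0.8248, -0.5273, 0.0001, 0.2040)
new position p' = (0.8600, -1.7100, -1.0400)
v + (F/m)dt = (0.8400, -0.7400, -1.1200)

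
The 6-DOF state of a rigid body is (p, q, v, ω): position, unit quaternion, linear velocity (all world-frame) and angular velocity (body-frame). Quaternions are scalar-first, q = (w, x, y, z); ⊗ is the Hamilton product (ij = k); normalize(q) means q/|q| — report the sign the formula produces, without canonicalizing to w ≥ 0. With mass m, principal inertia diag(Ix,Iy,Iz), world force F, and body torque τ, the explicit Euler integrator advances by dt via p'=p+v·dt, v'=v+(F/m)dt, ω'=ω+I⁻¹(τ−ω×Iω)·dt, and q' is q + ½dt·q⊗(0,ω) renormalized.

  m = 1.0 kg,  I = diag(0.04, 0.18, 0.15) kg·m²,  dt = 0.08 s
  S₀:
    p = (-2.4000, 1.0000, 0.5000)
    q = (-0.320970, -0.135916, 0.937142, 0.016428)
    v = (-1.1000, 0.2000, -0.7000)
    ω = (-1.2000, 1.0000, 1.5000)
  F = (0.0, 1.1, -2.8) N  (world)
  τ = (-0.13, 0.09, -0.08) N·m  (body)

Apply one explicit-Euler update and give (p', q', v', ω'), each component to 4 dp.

(τ − ω×Iω)/I = (-2.1250, -0.6000, 0.5867)
new body rate ω' = (-1.3700, 0.9520, 1.5469)
q⊗(0,ω) = (-1.1248832, 1.7744490, -0.1368096, 0.5071994)
q + ½dt·q⊗(0,ω), renormalized = (-0.3646, -0.0647, 0.9282, 0.0366)
a = F/m = (0.0000, 1.1000, -2.8000)
p + v·dt = (-2.4880, 1.0160, 0.4440)
v' = v + a·dt = (-1.1000, 0.2880, -0.9240)

p' = (-2.4880, 1.0160, 0.4440)
q' = (-0.3646, -0.0647, 0.9282, 0.0366)
v' = (-1.1000, 0.2880, -0.9240)
ω' = (-1.3700, 0.9520, 1.5469)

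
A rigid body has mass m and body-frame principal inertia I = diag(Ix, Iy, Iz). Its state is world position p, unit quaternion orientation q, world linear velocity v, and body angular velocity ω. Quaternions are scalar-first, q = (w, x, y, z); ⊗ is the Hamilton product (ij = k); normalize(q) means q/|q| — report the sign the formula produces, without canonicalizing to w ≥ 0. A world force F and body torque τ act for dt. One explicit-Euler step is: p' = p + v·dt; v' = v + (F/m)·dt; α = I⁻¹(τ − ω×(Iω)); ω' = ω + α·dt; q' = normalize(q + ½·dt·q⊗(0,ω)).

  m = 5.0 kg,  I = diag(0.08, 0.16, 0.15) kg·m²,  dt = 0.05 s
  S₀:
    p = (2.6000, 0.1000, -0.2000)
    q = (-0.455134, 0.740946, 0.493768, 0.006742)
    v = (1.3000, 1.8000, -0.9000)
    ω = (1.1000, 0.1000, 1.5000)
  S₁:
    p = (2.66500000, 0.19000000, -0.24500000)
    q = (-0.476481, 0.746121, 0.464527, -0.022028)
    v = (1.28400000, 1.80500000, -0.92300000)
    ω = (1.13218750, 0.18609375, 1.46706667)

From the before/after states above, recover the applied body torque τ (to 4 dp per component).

τ = (0.0500, 0.1600, -0.0900)

Δω = ω₁−ω₀ = (0.03218750, 0.08609375, -0.03293333)
applied torque τ = (0.0500, 0.1600, -0.0900)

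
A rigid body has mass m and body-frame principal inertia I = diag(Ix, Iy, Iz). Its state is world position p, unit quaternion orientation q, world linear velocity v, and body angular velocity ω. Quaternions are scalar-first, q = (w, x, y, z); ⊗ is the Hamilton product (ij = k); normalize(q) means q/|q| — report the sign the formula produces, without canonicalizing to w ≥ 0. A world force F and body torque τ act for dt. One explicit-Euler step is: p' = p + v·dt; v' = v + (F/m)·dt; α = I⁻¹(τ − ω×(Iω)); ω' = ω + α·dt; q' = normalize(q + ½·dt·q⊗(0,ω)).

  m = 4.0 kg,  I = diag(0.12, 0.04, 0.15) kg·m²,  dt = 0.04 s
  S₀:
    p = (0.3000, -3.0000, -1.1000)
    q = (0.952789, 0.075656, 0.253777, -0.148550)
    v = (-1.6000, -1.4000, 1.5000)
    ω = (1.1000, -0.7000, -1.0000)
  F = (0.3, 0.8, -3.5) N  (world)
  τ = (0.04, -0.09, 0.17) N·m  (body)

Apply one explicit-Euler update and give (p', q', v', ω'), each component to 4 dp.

p' = (0.2360, -3.0560, -1.0400)
q' = (0.9512, 0.0894, 0.2386, -0.1742)
v' = (-1.5970, -1.3920, 1.4650)
ω' = (1.0877, -0.8230, -0.9711)

a = F/m = (0.0750, 0.2000, -0.8750)
p + v·dt = (0.2360, -3.0560, -1.0400)
new velocity v' = (-1.5970, -1.3920, 1.4650)
precession coupling ω×(Iω) = (0.0770, 0.0330, 0.0616)
α = I⁻¹(τ − ω×Iω) = (-0.3083, -3.0750, 0.7227)
new body rate ω' = (1.0877, -0.8230, -0.9711)
Hamilton product q⊗(0,ω) = (-0.0541277, 0.6903059, -0.7547013, -1.2849029)
q' = normalize(q + ½dt·q⊗(0,ω)) = (0.9512, 0.0894, 0.2386, -0.1742)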